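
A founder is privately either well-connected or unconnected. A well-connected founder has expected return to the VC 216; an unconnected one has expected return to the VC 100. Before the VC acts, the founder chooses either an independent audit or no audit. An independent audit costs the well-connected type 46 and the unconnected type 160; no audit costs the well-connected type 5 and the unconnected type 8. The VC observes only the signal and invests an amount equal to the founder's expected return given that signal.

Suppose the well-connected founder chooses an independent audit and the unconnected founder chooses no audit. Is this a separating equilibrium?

Yes

If types separate, audit earns payment 216 and no audit earns 100.
Well-connected: audit gives 216 − 46 = 170; no audit gives 100 − 5 = 95. No deviation. ✓
Unconnected: no audit gives 100 − 8 = 92; audit gives 216 − 160 = 56. No deviation. ✓
Both incentive constraints hold.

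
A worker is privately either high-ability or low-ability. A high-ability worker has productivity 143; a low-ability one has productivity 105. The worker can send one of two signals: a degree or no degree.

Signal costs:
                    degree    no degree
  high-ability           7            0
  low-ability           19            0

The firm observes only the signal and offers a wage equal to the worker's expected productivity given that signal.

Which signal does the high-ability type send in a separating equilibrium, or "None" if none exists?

None

Try high-ability → degree, low-ability → no degree:
  If types separate, degree earns payment 143 and no degree earns 105.
  High-ability: degree gives 143 − 7 = 136; no degree gives 105 − 0 = 105. No deviation. ✓
  Low-ability: no degree gives 105 − 0 = 105; degree gives 143 − 19 = 124. Would deviate. ✗
Try high-ability → no degree, low-ability → degree:
  If types separate, no degree earns payment 143 and degree earns 105.
  High-ability: no degree gives 143 − 0 = 143; degree gives 105 − 7 = 98. No deviation. ✓
  Low-ability: degree gives 105 − 19 = 86; no degree gives 143 − 0 = 143. Would deviate. ✗
Neither assignment is incentive-compatible.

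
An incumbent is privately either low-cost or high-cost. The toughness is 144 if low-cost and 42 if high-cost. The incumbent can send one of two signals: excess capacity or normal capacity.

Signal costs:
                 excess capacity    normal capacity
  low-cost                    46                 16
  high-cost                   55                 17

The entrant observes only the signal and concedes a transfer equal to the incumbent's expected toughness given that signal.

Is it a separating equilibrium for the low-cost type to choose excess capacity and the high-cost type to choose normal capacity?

No

Under separation the entrant infers type exactly: excess capacity → low-cost (pays 144), normal capacity → high-cost (pays 42).
Low-cost: excess capacity gives 144 − 46 = 98; normal capacity gives 42 − 16 = 26. No deviation. ✓
High-cost: normal capacity gives 42 − 17 = 25; excess capacity gives 144 − 55 = 89. Would deviate. ✗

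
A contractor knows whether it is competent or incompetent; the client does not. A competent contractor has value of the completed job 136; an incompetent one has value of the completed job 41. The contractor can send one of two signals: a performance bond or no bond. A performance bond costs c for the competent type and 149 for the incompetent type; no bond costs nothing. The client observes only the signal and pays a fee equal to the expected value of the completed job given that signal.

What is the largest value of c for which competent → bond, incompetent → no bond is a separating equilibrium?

95

Under separation: bond → competent (pays 136); no bond → incompetent (pays 41).
Incompetent: 41 − 0 = 41 ≥ 136 − 149 = -13. Holds regardless of c. ✓
Competent: 136 − c ≥ 41 − 0, so c ≤ 136 − 41 = 95.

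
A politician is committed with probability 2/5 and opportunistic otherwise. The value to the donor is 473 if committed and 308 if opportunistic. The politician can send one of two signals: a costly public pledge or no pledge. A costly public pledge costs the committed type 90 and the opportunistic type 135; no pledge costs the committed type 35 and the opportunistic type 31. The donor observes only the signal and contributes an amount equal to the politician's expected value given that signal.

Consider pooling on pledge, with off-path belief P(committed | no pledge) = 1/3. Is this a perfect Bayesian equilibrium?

No

At the pooled signal (pledge) the donor holds the prior 2/5 and pays 2/5·473 + 3/5·308 = 374. Off-path (no pledge) belief 1/3 gives 1/3·473 + 2/3·308 = 363.
Committed: pledge gives 374 − 90 = 284; no pledge gives 363 − 35 = 328. Deviates. ✗
Opportunistic: pledge gives 374 − 135 = 239; no pledge gives 363 − 31 = 332. Deviates. ✗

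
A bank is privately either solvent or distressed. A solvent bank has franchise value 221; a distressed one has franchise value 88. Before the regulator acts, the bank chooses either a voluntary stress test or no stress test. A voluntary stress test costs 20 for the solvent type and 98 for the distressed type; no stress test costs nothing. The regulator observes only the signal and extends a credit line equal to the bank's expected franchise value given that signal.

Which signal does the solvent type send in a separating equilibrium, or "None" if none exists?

None

Try solvent → stress test, distressed → no stress test:
  If types separate, stress test earns payment 221 and no stress test earns 88.
  Solvent: stress test gives 221 − 20 = 201; no stress test gives 88 − 0 = 88. No deviation. ✓
  Distressed: no stress test gives 88 − 0 = 88; stress test gives 221 − 98 = 123. Would deviate. ✗
Try solvent → no stress test, distressed → stress test:
  If types separate, no stress test earns payment 221 and stress test earns 88.
  Solvent: no stress test gives 221 − 0 = 221; stress test gives 88 − 20 = 68. No deviation. ✓
  Distressed: stress test gives 88 − 98 = -10; no stress test gives 221 − 0 = 221. Would deviate. ✗
Neither assignment is incentive-compatible.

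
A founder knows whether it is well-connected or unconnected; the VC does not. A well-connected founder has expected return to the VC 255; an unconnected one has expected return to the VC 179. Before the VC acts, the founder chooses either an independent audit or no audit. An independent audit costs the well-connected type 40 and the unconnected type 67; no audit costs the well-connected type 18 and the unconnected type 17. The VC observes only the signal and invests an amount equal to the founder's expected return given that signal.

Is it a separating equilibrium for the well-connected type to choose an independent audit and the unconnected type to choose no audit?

If types separate, audit earns payment 255 and no audit earns 179.
Well-connected: audit gives 255 − 40 = 215; no audit gives 179 − 18 = 161. No deviation. ✓
Unconnected: no audit gives 179 − 17 = 162; audit gives 255 − 67 = 188. Would deviate. ✗

No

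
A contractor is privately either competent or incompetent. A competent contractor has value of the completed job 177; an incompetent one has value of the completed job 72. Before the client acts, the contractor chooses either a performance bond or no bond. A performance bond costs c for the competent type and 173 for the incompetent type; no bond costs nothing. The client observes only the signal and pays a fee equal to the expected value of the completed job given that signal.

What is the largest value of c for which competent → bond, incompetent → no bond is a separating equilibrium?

105

Under separation: bond → competent (pays 177); no bond → incompetent (pays 72).
Incompetent: 72 − 0 = 72 ≥ 177 − 173 = 4. Holds regardless of c. ✓
Competent: 177 − c ≥ 72 − 0, so c ≤ 177 − 72 = 105.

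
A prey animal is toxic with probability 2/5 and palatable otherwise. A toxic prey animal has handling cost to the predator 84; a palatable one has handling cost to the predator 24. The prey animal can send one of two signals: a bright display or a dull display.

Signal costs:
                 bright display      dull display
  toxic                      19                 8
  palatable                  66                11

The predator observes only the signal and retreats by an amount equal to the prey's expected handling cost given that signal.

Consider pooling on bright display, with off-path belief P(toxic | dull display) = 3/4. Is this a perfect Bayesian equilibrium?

At the pooled signal (bright display) the predator holds the prior 2/5 and pays 2/5·84 + 3/5·24 = 48. Off-path (dull display) belief 3/4 gives 3/4·84 + 1/4·24 = 69.
Toxic: bright display gives 48 − 19 = 29; dull display gives 69 − 8 = 61. Deviates. ✗
Palatable: bright display gives 48 − 66 = -18; dull display gives 69 − 11 = 58. Deviates. ✗

No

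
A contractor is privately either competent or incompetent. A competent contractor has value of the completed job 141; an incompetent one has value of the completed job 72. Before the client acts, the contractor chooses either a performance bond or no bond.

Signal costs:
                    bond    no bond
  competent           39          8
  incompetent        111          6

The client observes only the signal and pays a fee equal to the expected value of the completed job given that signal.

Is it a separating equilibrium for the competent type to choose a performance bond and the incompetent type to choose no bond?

If types separate, bond earns payment 141 and no bond earns 72.
Competent: bond gives 141 − 39 = 102; no bond gives 72 − 8 = 64. No deviation. ✓
Incompetent: no bond gives 72 − 6 = 66; bond gives 141 − 111 = 30. No deviation. ✓
Neither type gains from mimicking the other.

Yes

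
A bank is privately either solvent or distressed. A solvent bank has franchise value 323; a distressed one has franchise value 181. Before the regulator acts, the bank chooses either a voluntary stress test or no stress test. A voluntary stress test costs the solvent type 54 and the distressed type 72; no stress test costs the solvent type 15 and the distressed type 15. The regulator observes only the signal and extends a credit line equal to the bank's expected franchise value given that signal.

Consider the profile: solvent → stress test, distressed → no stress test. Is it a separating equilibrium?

If types separate, stress test earns payment 323 and no stress test earns 181.
Solvent: stress test gives 323 − 54 = 269; no stress test gives 181 − 15 = 166. No deviation. ✓
Distressed: no stress test gives 181 − 15 = 166; stress test gives 323 − 72 = 251. Would deviate. ✗

No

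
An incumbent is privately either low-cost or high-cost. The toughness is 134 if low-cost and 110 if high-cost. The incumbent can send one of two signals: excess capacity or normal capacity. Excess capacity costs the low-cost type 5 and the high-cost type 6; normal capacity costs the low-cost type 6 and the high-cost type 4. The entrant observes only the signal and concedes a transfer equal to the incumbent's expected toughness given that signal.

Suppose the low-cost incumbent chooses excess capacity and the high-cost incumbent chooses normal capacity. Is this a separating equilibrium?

No

Under separation the entrant infers type exactly: excess capacity → low-cost (pays 134), normal capacity → high-cost (pays 110).
Low-cost: excess capacity gives 134 − 5 = 129; normal capacity gives 110 − 6 = 104. No deviation. ✓
High-cost: normal capacity gives 110 − 4 = 106; excess capacity gives 134 − 6 = 128. Would deviate. ✗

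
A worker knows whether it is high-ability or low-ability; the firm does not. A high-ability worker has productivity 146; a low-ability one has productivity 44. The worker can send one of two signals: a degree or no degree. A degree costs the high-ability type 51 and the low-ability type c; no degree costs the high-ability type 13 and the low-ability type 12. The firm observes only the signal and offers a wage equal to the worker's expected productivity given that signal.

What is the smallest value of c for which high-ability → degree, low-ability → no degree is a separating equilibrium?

Under separation: degree → high-ability (pays 146); no degree → low-ability (pays 44).
High-ability: 146 − 51 = 95 ≥ 44 − 13 = 31. Holds regardless of c. ✓
Low-ability: 44 − 12 ≥ 146 − c, so c ≥ 146 − 32 = 114.

114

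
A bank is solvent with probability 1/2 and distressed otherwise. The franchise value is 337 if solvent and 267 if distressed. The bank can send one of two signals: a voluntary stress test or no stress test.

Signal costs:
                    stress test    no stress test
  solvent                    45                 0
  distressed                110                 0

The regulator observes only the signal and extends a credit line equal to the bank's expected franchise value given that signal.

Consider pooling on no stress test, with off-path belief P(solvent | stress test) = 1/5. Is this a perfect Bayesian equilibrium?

Yes

At the pooled signal (no stress test) the regulator holds the prior 1/2 and pays 1/2·337 + 1/2·267 = 302. Off-path (stress test) belief 1/5 gives 1/5·337 + 4/5·267 = 281.
Solvent: no stress test gives 302 − 0 = 302; stress test gives 281 − 45 = 236. Stays. ✓
Distressed: no stress test gives 302 − 0 = 302; stress test gives 281 − 110 = 171. Stays. ✓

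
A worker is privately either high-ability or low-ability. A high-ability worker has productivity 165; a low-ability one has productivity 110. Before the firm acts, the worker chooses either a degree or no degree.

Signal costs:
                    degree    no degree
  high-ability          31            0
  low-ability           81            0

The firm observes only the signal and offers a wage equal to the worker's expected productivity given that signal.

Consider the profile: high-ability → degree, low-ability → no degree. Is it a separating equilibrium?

Yes

If types separate, degree earns payment 165 and no degree earns 110.
High-ability: degree gives 165 − 31 = 134; no degree gives 110 − 0 = 110. No deviation. ✓
Low-ability: no degree gives 110 − 0 = 110; degree gives 165 − 81 = 84. No deviation. ✓
Both incentive constraints hold.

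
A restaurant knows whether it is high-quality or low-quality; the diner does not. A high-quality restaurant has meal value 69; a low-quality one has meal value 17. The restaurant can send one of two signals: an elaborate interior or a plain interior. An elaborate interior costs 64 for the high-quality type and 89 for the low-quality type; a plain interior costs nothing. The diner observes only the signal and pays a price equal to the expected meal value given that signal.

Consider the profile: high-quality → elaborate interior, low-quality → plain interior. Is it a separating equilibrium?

No

Under separation the diner infers type exactly: elaborate interior → high-quality (pays 69), plain interior → low-quality (pays 17).
High-quality: elaborate interior gives 69 − 64 = 5; plain interior gives 17 − 0 = 17. Would deviate. ✗
Low-quality: plain interior gives 17 − 0 = 17; elaborate interior gives 69 − 89 = -20. No deviation. ✓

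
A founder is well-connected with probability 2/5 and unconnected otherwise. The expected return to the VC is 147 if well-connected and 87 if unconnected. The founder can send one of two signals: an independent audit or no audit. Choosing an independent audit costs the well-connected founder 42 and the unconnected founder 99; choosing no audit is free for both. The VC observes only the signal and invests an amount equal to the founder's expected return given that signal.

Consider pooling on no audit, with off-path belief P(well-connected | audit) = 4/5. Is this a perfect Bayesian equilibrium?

At the pooled signal (no audit) the VC holds the prior 2/5 and pays 2/5·147 + 3/5·87 = 111. Off-path (audit) belief 4/5 gives 4/5·147 + 1/5·87 = 135.
Well-connected: no audit gives 111 − 0 = 111; audit gives 135 − 42 = 93. Stays. ✓
Unconnected: no audit gives 111 − 0 = 111; audit gives 135 − 99 = 36. Stays. ✓

Yes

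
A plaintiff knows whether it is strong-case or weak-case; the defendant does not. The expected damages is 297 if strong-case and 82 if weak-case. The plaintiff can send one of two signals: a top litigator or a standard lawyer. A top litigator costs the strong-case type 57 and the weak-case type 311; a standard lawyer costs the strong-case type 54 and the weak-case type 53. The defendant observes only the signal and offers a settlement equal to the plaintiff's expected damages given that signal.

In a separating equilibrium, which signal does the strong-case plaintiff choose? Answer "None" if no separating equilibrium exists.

top litigator

Try strong-case → top litigator, weak-case → standard lawyer:
  If types separate, top litigator earns payment 297 and standard lawyer earns 82.
  Strong-case: top litigator gives 297 − 57 = 240; standard lawyer gives 82 − 54 = 28. No deviation. ✓
  Weak-case: standard lawyer gives 82 − 53 = 29; top litigator gives 297 − 311 = -14. No deviation. ✓
Both hold — the strong-case type sends top litigator.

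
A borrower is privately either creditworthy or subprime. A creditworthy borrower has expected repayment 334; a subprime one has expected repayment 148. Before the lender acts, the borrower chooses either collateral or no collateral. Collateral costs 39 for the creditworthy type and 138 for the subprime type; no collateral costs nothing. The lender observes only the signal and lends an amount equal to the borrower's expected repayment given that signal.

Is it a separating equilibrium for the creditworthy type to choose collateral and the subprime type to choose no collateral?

Under separation the lender infers type exactly: collateral → creditworthy (pays 334), no collateral → subprime (pays 148).
Creditworthy: collateral gives 334 − 39 = 295; no collateral gives 148 − 0 = 148. No deviation. ✓
Subprime: no collateral gives 148 − 0 = 148; collateral gives 334 − 138 = 196. Would deviate. ✗

No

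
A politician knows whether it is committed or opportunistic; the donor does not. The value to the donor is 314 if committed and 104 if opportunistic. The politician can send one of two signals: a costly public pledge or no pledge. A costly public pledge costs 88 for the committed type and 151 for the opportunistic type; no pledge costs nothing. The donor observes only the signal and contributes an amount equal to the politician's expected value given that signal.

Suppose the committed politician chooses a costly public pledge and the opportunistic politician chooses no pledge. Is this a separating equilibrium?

If types separate, pledge earns payment 314 and no pledge earns 104.
Committed: pledge gives 314 − 88 = 226; no pledge gives 104 − 0 = 104. No deviation. ✓
Opportunistic: no pledge gives 104 − 0 = 104; pledge gives 314 − 151 = 163. Would deviate. ✗

No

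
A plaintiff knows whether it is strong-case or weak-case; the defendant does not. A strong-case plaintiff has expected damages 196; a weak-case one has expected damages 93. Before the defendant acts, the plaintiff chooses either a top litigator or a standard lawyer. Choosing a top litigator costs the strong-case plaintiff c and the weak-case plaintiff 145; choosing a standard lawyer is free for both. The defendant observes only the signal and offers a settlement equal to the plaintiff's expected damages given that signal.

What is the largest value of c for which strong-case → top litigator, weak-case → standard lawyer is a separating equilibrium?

103

Under separation: top litigator → strong-case (pays 196); standard lawyer → weak-case (pays 93).
Weak-case: 93 − 0 = 93 ≥ 196 − 145 = 51. Holds regardless of c. ✓
Strong-case: 196 − c ≥ 93 − 0, so c ≤ 196 − 93 = 103.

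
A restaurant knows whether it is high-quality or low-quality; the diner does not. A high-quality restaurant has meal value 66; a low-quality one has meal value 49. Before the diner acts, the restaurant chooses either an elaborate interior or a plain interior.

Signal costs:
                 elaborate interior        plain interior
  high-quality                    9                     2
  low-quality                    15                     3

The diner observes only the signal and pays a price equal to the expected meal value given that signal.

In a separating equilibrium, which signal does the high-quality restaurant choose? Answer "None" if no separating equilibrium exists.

Try high-quality → elaborate interior, low-quality → plain interior:
  If types separate, elaborate interior earns payment 66 and plain interior earns 49.
  High-quality: elaborate interior gives 66 − 9 = 57; plain interior gives 49 − 2 = 47. No deviation. ✓
  Low-quality: plain interior gives 49 − 3 = 46; elaborate interior gives 66 − 15 = 51. Would deviate. ✗
Try high-quality → plain interior, low-quality → elaborate interior:
  If types separate, plain interior earns payment 66 and elaborate interior earns 49.
  High-quality: plain interior gives 66 − 2 = 64; elaborate interior gives 49 − 9 = 40. No deviation. ✓
  Low-quality: elaborate interior gives 49 − 15 = 34; plain interior gives 66 − 3 = 63. Would deviate. ✗
Neither assignment is incentive-compatible.

None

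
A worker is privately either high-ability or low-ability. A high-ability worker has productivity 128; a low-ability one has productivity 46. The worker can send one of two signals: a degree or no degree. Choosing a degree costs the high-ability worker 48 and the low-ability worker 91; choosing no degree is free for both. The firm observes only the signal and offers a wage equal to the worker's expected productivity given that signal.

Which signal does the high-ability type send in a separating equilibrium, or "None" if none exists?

Try high-ability → degree, low-ability → no degree:
  Under separation the firm infers type exactly: degree → high-ability (pays 128), no degree → low-ability (pays 46).
  High-ability: degree gives 128 − 48 = 80; no degree gives 46 − 0 = 46. No deviation. ✓
  Low-ability: no degree gives 46 − 0 = 46; degree gives 128 − 91 = 37. No deviation. ✓
Both hold — the high-ability type sends degree.

degree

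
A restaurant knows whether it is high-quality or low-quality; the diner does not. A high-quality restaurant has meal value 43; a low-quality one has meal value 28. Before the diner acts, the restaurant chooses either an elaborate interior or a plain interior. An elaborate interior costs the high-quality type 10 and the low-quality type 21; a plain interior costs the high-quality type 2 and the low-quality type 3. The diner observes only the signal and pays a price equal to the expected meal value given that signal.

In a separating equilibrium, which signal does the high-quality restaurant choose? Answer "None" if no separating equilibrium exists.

elaborate interior

Try high-quality → elaborate interior, low-quality → plain interior:
  If types separate, elaborate interior earns payment 43 and plain interior earns 28.
  High-quality: elaborate interior gives 43 − 10 = 33; plain interior gives 28 − 2 = 26. No deviation. ✓
  Low-quality: plain interior gives 28 − 3 = 25; elaborate interior gives 43 − 21 = 22. No deviation. ✓
Both hold — the high-quality type sends elaborate interior.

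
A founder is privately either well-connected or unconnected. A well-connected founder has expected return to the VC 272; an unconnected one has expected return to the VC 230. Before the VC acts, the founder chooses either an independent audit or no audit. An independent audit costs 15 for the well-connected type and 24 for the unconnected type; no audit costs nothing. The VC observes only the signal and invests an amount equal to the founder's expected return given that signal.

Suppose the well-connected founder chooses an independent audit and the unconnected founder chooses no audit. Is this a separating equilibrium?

If types separate, audit earns payment 272 and no audit earns 230.
Well-connected: audit gives 272 − 15 = 257; no audit gives 230 − 0 = 230. No deviation. ✓
Unconnected: no audit gives 230 − 0 = 230; audit gives 272 − 24 = 248. Would deviate. ✗

No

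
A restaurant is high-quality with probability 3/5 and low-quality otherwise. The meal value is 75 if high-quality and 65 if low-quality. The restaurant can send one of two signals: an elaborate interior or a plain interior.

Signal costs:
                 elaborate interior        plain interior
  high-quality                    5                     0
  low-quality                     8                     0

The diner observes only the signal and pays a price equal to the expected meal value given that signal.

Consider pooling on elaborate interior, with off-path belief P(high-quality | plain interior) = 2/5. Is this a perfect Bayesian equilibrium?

No

On the equilibrium path (elaborate interior) the diner holds the prior 3/5 and pays 3/5·75 + 2/5·65 = 71. Off-path (plain interior) belief 2/5 gives 2/5·75 + 3/5·65 = 69.
High-quality: elaborate interior gives 71 − 5 = 66; plain interior gives 69 − 0 = 69. Deviates. ✗
Low-quality: elaborate interior gives 71 − 8 = 63; plain interior gives 69 − 0 = 69. Deviates. ✗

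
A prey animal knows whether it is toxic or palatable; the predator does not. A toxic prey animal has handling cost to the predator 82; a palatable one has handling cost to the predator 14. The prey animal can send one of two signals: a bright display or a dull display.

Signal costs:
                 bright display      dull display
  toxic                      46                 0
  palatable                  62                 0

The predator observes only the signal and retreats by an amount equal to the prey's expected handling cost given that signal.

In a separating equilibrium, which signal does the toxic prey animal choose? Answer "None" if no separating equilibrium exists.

Try toxic → bright display, palatable → dull display:
  If types separate, bright display earns payment 82 and dull display earns 14.
  Toxic: bright display gives 82 − 46 = 36; dull display gives 14 − 0 = 14. No deviation. ✓
  Palatable: dull display gives 14 − 0 = 14; bright display gives 82 − 62 = 20. Would deviate. ✗
Try toxic → dull display, palatable → bright display:
  If types separate, dull display earns payment 82 and bright display earns 14.
  Toxic: dull display gives 82 − 0 = 82; bright display gives 14 − 46 = -32. No deviation. ✓
  Palatable: bright display gives 14 − 62 = -48; dull display gives 82 − 0 = 82. Would deviate. ✗
Neither assignment is incentive-compatible.

None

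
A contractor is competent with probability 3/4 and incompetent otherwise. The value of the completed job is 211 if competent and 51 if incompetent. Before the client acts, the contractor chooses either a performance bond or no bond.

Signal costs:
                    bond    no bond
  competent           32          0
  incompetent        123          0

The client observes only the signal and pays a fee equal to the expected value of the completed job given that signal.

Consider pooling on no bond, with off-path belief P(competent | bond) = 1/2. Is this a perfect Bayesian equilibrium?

At the pooled signal (no bond) the client holds the prior 3/4 and pays 3/4·211 + 1/4·51 = 171. Off-path (bond) belief 1/2 gives 1/2·211 + 1/2·51 = 131.
Competent: no bond gives 171 − 0 = 171; bond gives 131 − 32 = 99. Stays. ✓
Incompetent: no bond gives 171 − 0 = 171; bond gives 131 − 123 = 8. Stays. ✓

Yes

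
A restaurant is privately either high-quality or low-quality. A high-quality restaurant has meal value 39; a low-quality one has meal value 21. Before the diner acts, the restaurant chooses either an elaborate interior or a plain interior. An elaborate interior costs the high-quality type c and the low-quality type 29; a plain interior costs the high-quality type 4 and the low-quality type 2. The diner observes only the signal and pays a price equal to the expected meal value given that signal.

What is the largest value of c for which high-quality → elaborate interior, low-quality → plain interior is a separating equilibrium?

22

Under separation: elaborate interior → high-quality (pays 39); plain interior → low-quality (pays 21).
Low-quality: 21 − 2 = 19 ≥ 39 − 29 = 10. Holds regardless of c. ✓
High-quality: 39 − c ≥ 21 − 4, so c ≤ 39 − 17 = 22.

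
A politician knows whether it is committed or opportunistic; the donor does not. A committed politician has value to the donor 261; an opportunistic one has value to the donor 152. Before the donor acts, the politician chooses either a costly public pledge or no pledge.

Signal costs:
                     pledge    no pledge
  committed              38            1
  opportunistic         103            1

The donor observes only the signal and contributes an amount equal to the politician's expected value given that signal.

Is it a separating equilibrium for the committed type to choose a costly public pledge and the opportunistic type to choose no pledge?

No

Under separation the donor infers type exactly: pledge → committed (pays 261), no pledge → opportunistic (pays 152).
Committed: pledge gives 261 − 38 = 223; no pledge gives 152 − 1 = 151. No deviation. ✓
Opportunistic: no pledge gives 152 − 1 = 151; pledge gives 261 − 103 = 158. Would deviate. ✗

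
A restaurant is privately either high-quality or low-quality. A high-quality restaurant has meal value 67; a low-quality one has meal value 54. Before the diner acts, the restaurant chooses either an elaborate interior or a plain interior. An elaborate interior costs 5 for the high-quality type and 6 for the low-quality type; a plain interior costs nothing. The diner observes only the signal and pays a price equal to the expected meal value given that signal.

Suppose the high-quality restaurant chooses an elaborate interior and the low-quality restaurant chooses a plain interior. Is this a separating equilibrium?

Under separation the diner infers type exactly: elaborate interior → high-quality (pays 67), plain interior → low-quality (pays 54).
High-quality: elaborate interior gives 67 − 5 = 62; plain interior gives 54 − 0 = 54. No deviation. ✓
Low-quality: plain interior gives 54 − 0 = 54; elaborate interior gives 67 − 6 = 61. Would deviate. ✗

No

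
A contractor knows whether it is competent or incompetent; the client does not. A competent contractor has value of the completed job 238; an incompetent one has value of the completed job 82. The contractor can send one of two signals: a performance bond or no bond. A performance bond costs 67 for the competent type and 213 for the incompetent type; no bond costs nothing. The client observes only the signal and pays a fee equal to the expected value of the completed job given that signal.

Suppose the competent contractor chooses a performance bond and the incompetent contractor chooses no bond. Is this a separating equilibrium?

If types separate, bond earns payment 238 and no bond earns 82.
Competent: bond gives 238 − 67 = 171; no bond gives 82 − 0 = 82. No deviation. ✓
Incompetent: no bond gives 82 − 0 = 82; bond gives 238 − 213 = 25. No deviation. ✓
Neither type gains from mimicking the other.

Yes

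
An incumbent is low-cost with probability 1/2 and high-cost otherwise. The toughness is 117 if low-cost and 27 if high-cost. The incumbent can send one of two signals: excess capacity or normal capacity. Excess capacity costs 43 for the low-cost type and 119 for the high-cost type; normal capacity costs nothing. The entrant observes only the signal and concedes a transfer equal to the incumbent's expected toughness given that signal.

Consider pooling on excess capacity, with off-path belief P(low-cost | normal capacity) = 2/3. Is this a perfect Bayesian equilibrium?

No

At the pooled signal (excess capacity) the entrant holds the prior 1/2 and pays 1/2·117 + 1/2·27 = 72. Off-path (normal capacity) belief 2/3 gives 2/3·117 + 1/3·27 = 87.
Low-cost: excess capacity gives 72 − 43 = 29; normal capacity gives 87 − 0 = 87. Deviates. ✗
High-cost: excess capacity gives 72 − 119 = -47; normal capacity gives 87 − 0 = 87. Deviates. ✗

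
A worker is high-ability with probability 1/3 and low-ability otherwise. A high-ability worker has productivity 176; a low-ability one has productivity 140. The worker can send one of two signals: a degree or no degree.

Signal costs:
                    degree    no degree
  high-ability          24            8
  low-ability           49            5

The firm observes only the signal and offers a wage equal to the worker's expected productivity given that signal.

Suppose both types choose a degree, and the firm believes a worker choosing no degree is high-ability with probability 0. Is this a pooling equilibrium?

No

On the equilibrium path (degree) the firm holds the prior 1/3 and pays 1/3·176 + 2/3·140 = 152. Off-path (no degree) belief 0 gives 0·176 + 1·140 = 140.
High-ability: degree gives 152 − 24 = 128; no degree gives 140 − 8 = 132. Deviates. ✗
Low-ability: degree gives 152 − 49 = 103; no degree gives 140 − 5 = 135. Deviates. ✗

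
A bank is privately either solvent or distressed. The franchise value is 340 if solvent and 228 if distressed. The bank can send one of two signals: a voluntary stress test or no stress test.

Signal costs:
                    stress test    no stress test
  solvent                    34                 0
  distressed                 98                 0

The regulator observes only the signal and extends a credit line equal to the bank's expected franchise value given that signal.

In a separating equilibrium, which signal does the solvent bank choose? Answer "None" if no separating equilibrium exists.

Try solvent → stress test, distressed → no stress test:
  If types separate, stress test earns payment 340 and no stress test earns 228.
  Solvent: stress test gives 340 − 34 = 306; no stress test gives 228 − 0 = 228. No deviation. ✓
  Distressed: no stress test gives 228 − 0 = 228; stress test gives 340 − 98 = 242. Would deviate. ✗
Try solvent → no stress test, distressed → stress test:
  If types separate, no stress test earns payment 340 and stress test earns 228.
  Solvent: no stress test gives 340 − 0 = 340; stress test gives 228 − 34 = 194. No deviation. ✓
  Distressed: stress test gives 228 − 98 = 130; no stress test gives 340 − 0 = 340. Would deviate. ✗
Neither assignment is incentive-compatible.

None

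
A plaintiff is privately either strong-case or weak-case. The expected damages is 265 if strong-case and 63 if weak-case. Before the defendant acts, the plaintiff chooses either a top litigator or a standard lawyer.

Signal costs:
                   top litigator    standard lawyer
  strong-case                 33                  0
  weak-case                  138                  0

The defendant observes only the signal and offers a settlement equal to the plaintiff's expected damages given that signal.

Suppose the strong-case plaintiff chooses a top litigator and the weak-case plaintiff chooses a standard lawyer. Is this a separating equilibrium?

No

If types separate, top litigator earns payment 265 and standard lawyer earns 63.
Strong-case: top litigator gives 265 − 33 = 232; standard lawyer gives 63 − 0 = 63. No deviation. ✓
Weak-case: standard lawyer gives 63 − 0 = 63; top litigator gives 265 − 138 = 127. Would deviate. ✗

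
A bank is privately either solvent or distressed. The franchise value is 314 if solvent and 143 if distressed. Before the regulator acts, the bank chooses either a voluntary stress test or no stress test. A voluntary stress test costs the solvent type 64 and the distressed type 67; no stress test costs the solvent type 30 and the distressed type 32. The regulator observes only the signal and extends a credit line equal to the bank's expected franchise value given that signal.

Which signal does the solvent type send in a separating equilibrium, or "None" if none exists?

Try solvent → stress test, distressed → no stress test:
  If types separate, stress test earns payment 314 and no stress test earns 143.
  Solvent: stress test gives 314 − 64 = 250; no stress test gives 143 − 30 = 113. No deviation. ✓
  Distressed: no stress test gives 143 − 32 = 111; stress test gives 314 − 67 = 247. Would deviate. ✗
Try solvent → no stress test, distressed → stress test:
  If types separate, no stress test earns payment 314 and stress test earns 143.
  Solvent: no stress test gives 314 − 30 = 284; stress test gives 143 − 64 = 79. No deviation. ✓
  Distressed: stress test gives 143 − 67 = 76; no stress test gives 314 − 32 = 282. Would deviate. ✗
Neither assignment is incentive-compatible.

None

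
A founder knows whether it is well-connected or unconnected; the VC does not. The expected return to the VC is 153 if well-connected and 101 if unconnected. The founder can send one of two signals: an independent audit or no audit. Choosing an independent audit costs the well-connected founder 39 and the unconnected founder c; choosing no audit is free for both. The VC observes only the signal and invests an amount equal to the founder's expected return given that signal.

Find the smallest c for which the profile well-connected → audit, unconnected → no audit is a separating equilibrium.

Under separation: audit → well-connected (pays 153); no audit → unconnected (pays 101).
Well-connected: 153 − 39 = 114 ≥ 101 − 0 = 101. Holds regardless of c. ✓
Unconnected: 101 − 0 ≥ 153 − c, so c ≥ 153 − 101 = 52.

52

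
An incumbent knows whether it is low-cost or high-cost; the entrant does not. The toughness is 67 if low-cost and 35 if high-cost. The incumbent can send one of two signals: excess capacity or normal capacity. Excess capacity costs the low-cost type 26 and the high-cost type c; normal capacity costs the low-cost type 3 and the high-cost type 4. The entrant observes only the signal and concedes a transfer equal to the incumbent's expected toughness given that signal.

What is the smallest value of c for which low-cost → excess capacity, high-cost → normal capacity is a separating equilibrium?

36

Under separation: excess capacity → low-cost (pays 67); normal capacity → high-cost (pays 35).
Low-cost: 67 − 26 = 41 ≥ 35 − 3 = 32. Holds regardless of c. ✓
High-cost: 35 − 4 ≥ 67 − c, so c ≥ 67 − 31 = 36.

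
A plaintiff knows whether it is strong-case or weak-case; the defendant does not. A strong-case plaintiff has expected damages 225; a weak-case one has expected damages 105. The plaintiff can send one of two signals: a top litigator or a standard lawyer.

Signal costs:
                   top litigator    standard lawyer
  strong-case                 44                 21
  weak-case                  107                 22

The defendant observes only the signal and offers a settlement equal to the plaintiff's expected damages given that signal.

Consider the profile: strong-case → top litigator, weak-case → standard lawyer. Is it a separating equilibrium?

No

Under separation the defendant infers type exactly: top litigator → strong-case (pays 225), standard lawyer → weak-case (pays 105).
Strong-case: top litigator gives 225 − 44 = 181; standard lawyer gives 105 − 21 = 84. No deviation. ✓
Weak-case: standard lawyer gives 105 − 22 = 83; top litigator gives 225 − 107 = 118. Would deviate. ✗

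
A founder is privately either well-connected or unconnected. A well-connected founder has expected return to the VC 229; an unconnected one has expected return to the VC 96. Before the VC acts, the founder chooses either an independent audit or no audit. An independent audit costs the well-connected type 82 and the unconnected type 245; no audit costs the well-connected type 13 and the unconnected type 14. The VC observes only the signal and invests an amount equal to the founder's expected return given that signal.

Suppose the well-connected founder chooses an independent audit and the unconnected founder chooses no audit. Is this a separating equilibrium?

Yes

If types separate, audit earns payment 229 and no audit earns 96.
Well-connected: audit gives 229 − 82 = 147; no audit gives 96 − 13 = 83. No deviation. ✓
Unconnected: no audit gives 96 − 14 = 82; audit gives 229 − 245 = -16. No deviation. ✓
Neither type gains from mimicking the other.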